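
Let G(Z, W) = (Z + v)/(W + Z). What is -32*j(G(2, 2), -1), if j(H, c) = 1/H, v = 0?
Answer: -64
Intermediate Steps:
G(Z, W) = Z/(W + Z) (G(Z, W) = (Z + 0)/(W + Z) = Z/(W + Z))
-32*j(G(2, 2), -1) = -32/(2/(2 + 2)) = -32/(2/4) = -32/(2*(1/4)) = -32/1/2 = -32*2 = -64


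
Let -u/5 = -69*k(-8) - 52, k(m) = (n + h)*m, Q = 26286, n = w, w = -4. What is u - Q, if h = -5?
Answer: -1186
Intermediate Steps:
n = -4
k(m) = -9*m (k(m) = (-4 - 5)*m = -9*m)
u = 25100 (u = -5*(-(-621)*(-8) - 52) = -5*(-69*72 - 52) = -5*(-4968 - 52) = -5*(-5020) = 25100)
u - Q = 25100 - 1*26286 = 25100 - 26286 = -1186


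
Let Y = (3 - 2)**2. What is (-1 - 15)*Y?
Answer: -16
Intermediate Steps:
Y = 1 (Y = 1**2 = 1)
(-1 - 15)*Y = (-1 - 15)*1 = -16*1 = -16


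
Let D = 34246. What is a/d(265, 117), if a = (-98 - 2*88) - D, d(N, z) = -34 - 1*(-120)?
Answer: -17260/43 ≈ -401.40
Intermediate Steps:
d(N, z) = 86 (d(N, z) = -34 + 120 = 86)
a = -34520 (a = (-98 - 2*88) - 1*34246 = (-98 - 176) - 34246 = -274 - 34246 = -34520)
a/d(265, 117) = -34520/86 = -34520*1/86 = -17260/43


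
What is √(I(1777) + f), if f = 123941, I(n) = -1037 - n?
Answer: √121127 ≈ 348.03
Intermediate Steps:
√(I(1777) + f) = √((-1037 - 1*1777) + 123941) = √((-1037 - 1777) + 123941) = √(-2814 + 123941) = √121127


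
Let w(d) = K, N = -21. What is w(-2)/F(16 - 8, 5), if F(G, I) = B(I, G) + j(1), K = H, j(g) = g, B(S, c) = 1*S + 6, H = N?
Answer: -7/4 ≈ -1.7500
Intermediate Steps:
H = -21
B(S, c) = 6 + S (B(S, c) = S + 6 = 6 + S)
K = -21
F(G, I) = 7 + I (F(G, I) = (6 + I) + 1 = 7 + I)
w(d) = -21
w(-2)/F(16 - 8, 5) = -21/(7 + 5) = -21/12 = -21*1/12 = -7/4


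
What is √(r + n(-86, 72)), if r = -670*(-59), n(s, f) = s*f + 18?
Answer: 2*√8339 ≈ 182.64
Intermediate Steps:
n(s, f) = 18 + f*s (n(s, f) = f*s + 18 = 18 + f*s)
r = 39530
√(r + n(-86, 72)) = √(39530 + (18 + 72*(-86))) = √(39530 + (18 - 6192)) = √(39530 - 6174) = √33356 = 2*√8339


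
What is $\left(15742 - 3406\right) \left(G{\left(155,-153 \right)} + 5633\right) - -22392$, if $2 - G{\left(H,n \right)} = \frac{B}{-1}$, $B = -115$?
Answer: $68117112$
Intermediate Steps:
$G{\left(H,n \right)} = -113$ ($G{\left(H,n \right)} = 2 - - \frac{115}{-1} = 2 - \left(-115\right) \left(-1\right) = 2 - 115 = -113$)
$\left(15742 - 3406\right) \left(G{\left(155,-153 \right)} + 5633\right) - -22392 = \left(15742 - 3406\right) \left(-113 + 5633\right) - -22392 = 12336 \cdot 5520 + 22392 = 68094720 + 22392 = 68117112$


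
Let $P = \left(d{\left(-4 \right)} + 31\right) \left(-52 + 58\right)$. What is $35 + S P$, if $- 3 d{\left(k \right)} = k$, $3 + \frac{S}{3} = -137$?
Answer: $-81445$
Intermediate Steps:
$S = -420$ ($S = -9 + 3 \left(-137\right) = -9 - 411 = -420$)
$d{\left(k \right)} = - \frac{k}{3}$
$P = 194$ ($P = \left(\left(- \frac{1}{3}\right) \left(-4\right) + 31\right) \left(-52 + 58\right) = \left(\frac{4}{3} + 31\right) 6 = \frac{97}{3} \cdot 6 = 194$)
$35 + S P = 35 - 81480 = -81445$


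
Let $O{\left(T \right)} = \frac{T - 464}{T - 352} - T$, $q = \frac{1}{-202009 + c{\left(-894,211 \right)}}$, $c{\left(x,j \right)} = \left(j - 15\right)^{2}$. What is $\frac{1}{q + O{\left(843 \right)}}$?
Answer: $- \frac{80324163}{67651268153} \approx -0.0011873$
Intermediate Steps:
$c{\left(x,j \right)} = \left(-15 + j\right)^{2}$
$q = - \frac{1}{163593}$ ($q = \frac{1}{-202009 + \left(-15 + 211\right)^{2}} = \frac{1}{-202009 + 196^{2}} = \frac{1}{-202009 + 38416} = \frac{1}{-163593} = - \frac{1}{163593} \approx -6.1127 \cdot 10^{-6}$)
$O{\left(T \right)} = - T + \frac{-464 + T}{-352 + T}$ ($O{\left(T \right)} = \frac{-464 + T}{-352 + T} - T = - T + \frac{-464 + T}{-352 + T}$)
$\frac{1}{q + O{\left(843 \right)}} = \frac{1}{- \frac{1}{163593} + \frac{-464 - 843^{2} + 353 \cdot 843}{-352 + 843}} = \frac{1}{- \frac{1}{163593} + \frac{-464 - 710649 + 297579}{491}} = \frac{1}{- \frac{1}{163593} + \frac{1}{491} \left(-413534\right)} = \frac{1}{- \frac{1}{163593} - \frac{413534}{491}} = \frac{1}{- \frac{67651268153}{80324163}} = - \frac{80324163}{67651268153}$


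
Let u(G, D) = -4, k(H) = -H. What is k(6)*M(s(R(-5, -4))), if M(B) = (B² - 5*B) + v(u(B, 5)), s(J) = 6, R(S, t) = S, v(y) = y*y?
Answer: -132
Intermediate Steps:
v(y) = y²
M(B) = 16 + B² - 5*B (M(B) = (B² - 5*B) + (-4)² = (B² - 5*B) + 16 = 16 + B² - 5*B)
k(6)*M(s(R(-5, -4))) = (-1*6)*(16 + 6² - 5*6) = -6*(16 + 36 - 30) = -6*22 = -132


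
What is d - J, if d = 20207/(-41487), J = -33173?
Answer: 1376228044/41487 ≈ 33173.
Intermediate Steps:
d = -20207/41487 (d = 20207*(-1/41487) = -20207/41487 ≈ -0.48707)
d - J = -20207/41487 - 1*(-33173) = -20207/41487 + 33173 = 1376228044/41487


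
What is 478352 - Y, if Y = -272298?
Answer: 750650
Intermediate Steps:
478352 - Y = 478352 - 1*(-272298) = 478352 + 272298 = 750650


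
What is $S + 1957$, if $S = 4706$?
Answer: $6663$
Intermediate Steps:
$S + 1957 = 4706 + 1957 = 6663$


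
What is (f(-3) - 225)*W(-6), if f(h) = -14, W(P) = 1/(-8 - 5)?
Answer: 239/13 ≈ 18.385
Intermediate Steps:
W(P) = -1/13 (W(P) = 1/(-13) = -1/13)
(f(-3) - 225)*W(-6) = (-14 - 225)*(-1/13) = -239*(-1/13) = 239/13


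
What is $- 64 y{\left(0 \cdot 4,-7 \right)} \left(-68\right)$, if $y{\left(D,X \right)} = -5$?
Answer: $-21760$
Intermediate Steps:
$- 64 y{\left(0 \cdot 4,-7 \right)} \left(-68\right) = \left(-64\right) \left(-5\right) \left(-68\right) = 320 \left(-68\right) = -21760$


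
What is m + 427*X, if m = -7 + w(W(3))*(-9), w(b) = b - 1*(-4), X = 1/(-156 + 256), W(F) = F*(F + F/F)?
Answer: -14673/100 ≈ -146.73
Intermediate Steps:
W(F) = F*(1 + F) (W(F) = F*(F + 1) = F*(1 + F))
X = 1/100 ≈ 0.010000
w(b) = 4 + b (w(b) = b + 4 = 4 + b)
m = -151 (m = -7 + (4 + 3*(1 + 3))*(-9) = -7 + (4 + 3*4)*(-9) = -7 + (4 + 12)*(-9) = -7 + 16*(-9) = -7 - 144 = -151)
m + 427*X = -151 + 427*(1/100) = -151 + 427/100 = -14673/100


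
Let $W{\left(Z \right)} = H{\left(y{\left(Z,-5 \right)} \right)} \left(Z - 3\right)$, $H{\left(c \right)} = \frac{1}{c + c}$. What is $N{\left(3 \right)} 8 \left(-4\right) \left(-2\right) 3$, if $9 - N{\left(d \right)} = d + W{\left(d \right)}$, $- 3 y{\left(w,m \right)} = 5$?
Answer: $1152$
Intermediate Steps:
$y{\left(w,m \right)} = - \frac{5}{3}$ ($y{\left(w,m \right)} = \left(- \frac{1}{3}\right) 5 = - \frac{5}{3}$)
$H{\left(c \right)} = \frac{1}{2 c}$
$W{\left(Z \right)} = \frac{9}{10} - \frac{3 Z}{10}$ ($W{\left(Z \right)} = \frac{1}{2 \left(- \frac{5}{3}\right)} \left(Z - 3\right) = \frac{1}{2} \left(- \frac{3}{5}\right) \left(-3 + Z\right) = - \frac{3 \left(-3 + Z\right)}{10} = \frac{9}{10} - \frac{3 Z}{10}$)
$N{\left(d \right)} = \frac{81}{10} - \frac{7 d}{10}$ ($N{\left(d \right)} = 9 - \left(d - \left(- \frac{9}{10} + \frac{3 d}{10}\right)\right) = 9 - \left(\frac{9}{10} + \frac{7 d}{10}\right) = \frac{81}{10} - \frac{7 d}{10}$)
$N{\left(3 \right)} 8 \left(-4\right) \left(-2\right) 3 = \left(\frac{81}{10} - \frac{21}{10}\right) 8 \left(-4\right) \left(-2\right) 3 = \left(\frac{81}{10} - \frac{21}{10}\right) 8 \cdot 8 \cdot 3 = 6 \cdot 8 \cdot 24 = 48 \cdot 24 = 1152$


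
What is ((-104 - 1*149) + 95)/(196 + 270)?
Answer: -79/233 ≈ -0.33906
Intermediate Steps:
((-104 - 1*149) + 95)/(196 + 270) = ((-104 - 149) + 95)/466 = (-253 + 95)*(1/466) = -158*1/466 = -79/233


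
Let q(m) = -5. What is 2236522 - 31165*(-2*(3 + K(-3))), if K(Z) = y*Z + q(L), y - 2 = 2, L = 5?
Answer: 1363902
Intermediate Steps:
y = 4 (y = 2 + 2 = 4)
K(Z) = -5 + 4*Z (K(Z) = 4*Z - 5 = -5 + 4*Z)
2236522 - 31165*(-2*(3 + K(-3))) = 2236522 - 31165*(-2*(3 + (-5 + 4*(-3)))) = 2236522 - 31165*(-2*(3 + (-5 - 12))) = 2236522 - 31165*(-2*(3 - 17)) = 2236522 - 31165*(-2*(-14)) = 2236522 - 31165*28 = 2236522 - 1*872620 = 2236522 - 872620 = 1363902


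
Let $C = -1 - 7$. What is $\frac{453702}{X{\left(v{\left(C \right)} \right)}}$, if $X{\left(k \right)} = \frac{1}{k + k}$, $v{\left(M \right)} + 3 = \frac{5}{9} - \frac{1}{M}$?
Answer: $- \frac{12628039}{6} \approx -2.1047 \cdot 10^{6}$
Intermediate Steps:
$C = -8$
$v{\left(M \right)} = - \frac{22}{9} - \frac{1}{M}$ ($v{\left(M \right)} = -3 + \left(\frac{5}{9} - \frac{1}{M}\right) = - \frac{22}{9} - \frac{1}{M}$)
$X{\left(k \right)} = \frac{1}{2 k}$
$\frac{453702}{X{\left(v{\left(C \right)} \right)}} = \frac{453702}{\frac{1}{2} \frac{1}{- \frac{22}{9} - \frac{1}{-8}}} = \frac{453702}{\frac{1}{2} \frac{1}{- \frac{22}{9} - - \frac{1}{8}}} = \frac{453702}{\frac{1}{2} \frac{1}{- \frac{22}{9} + \frac{1}{8}}} = \frac{453702}{\frac{1}{2} \frac{1}{- \frac{167}{72}}} = \frac{453702}{\frac{1}{2} \left(- \frac{72}{167}\right)} = \frac{453702}{- \frac{36}{167}} = 453702 \left(- \frac{167}{36}\right) = - \frac{12628039}{6}$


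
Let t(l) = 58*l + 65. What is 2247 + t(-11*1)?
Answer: 1674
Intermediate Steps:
t(l) = 65 + 58*l
2247 + t(-11*1) = 2247 + (65 + 58*(-11*1)) = 2247 + (65 + 58*(-11)) = 2247 + (65 - 638) = 2247 - 573 = 1674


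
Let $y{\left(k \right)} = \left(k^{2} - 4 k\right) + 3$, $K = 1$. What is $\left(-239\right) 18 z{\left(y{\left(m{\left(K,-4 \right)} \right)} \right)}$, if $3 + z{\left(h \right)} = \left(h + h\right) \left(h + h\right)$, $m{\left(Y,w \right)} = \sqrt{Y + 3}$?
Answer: $-4302$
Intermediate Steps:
$m{\left(Y,w \right)} = \sqrt{3 + Y}$
$y{\left(k \right)} = 3 + k^{2} - 4 k$
$z{\left(h \right)} = -3 + 4 h^{2}$ ($z{\left(h \right)} = -3 + \left(h + h\right) \left(h + h\right) = -3 + 2 h 2 h = -3 + 4 h^{2}$)
$\left(-239\right) 18 z{\left(y{\left(m{\left(K,-4 \right)} \right)} \right)} = \left(-239\right) 18 \left(-3 + 4 \left(3 + \left(\sqrt{3 + 1}\right)^{2} - 4 \sqrt{3 + 1}\right)^{2}\right) = - 4302 \left(-3 + 4 \left(3 + \left(\sqrt{4}\right)^{2} - 4 \sqrt{4}\right)^{2}\right) = - 4302 \left(-3 + 4 \left(3 + 2^{2} - 8\right)^{2}\right) = - 4302 \left(-3 + 4 \left(3 + 4 - 8\right)^{2}\right) = - 4302 \left(-3 + 4 \left(-1\right)^{2}\right) = - 4302 \left(-3 + 4 \cdot 1\right) = - 4302 \left(-3 + 4\right) = \left(-4302\right) 1 = -4302$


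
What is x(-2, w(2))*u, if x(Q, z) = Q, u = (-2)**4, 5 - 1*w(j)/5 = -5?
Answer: -32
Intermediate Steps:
w(j) = 50 (w(j) = 25 - 5*(-5) = 25 + 25 = 50)
u = 16
x(-2, w(2))*u = -2*16 = -32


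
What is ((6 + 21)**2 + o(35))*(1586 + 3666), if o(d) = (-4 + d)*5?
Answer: 4642768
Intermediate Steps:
o(d) = -20 + 5*d
((6 + 21)**2 + o(35))*(1586 + 3666) = ((6 + 21)**2 + (-20 + 5*35))*(1586 + 3666) = (27**2 + (-20 + 175))*5252 = (729 + 155)*5252 = 884*5252 = 4642768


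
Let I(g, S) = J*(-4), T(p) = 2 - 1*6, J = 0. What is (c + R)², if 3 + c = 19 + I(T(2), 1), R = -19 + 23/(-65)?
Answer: 47524/4225 ≈ 11.248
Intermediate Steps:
R = -1258/65 (R = -19 + 23*(-1/65) = -19 - 23/65 = -1258/65 ≈ -19.354)
T(p) = -4 (T(p) = 2 - 6 = -4)
I(g, S) = 0 (I(g, S) = 0*(-4) = 0)
c = 16 (c = -3 + (19 + 0) = -3 + 19 = 16)
(c + R)² = (16 - 1258/65)² = (-218/65)² = 47524/4225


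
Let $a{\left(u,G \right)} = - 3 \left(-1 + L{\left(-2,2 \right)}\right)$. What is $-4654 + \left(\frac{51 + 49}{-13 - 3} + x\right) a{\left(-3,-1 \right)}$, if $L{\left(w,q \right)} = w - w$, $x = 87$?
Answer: $- \frac{17647}{4} \approx -4411.8$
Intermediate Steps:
$L{\left(w,q \right)} = 0$
$a{\left(u,G \right)} = 3$ ($a{\left(u,G \right)} = - 3 \left(-1 + 0\right) = \left(-3\right) \left(-1\right) = 3$)
$-4654 + \left(\frac{51 + 49}{-13 - 3} + x\right) a{\left(-3,-1 \right)} = -4654 + \left(\frac{51 + 49}{-13 - 3} + 87\right) 3 = -4654 + \left(\frac{100}{-16} + 87\right) 3 = -4654 + \left(100 \left(- \frac{1}{16}\right) + 87\right) 3 = -4654 + \left(- \frac{25}{4} + 87\right) 3 = -4654 + \frac{323}{4} \cdot 3 = -4654 + \frac{969}{4} = - \frac{17647}{4}$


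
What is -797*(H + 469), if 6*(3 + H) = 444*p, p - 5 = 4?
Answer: -902204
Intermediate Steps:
p = 9 (p = 5 + 4 = 9)
H = 663 (H = -3 + (444*9)/6 = -3 + (⅙)*3996 = -3 + 666 = 663)
-797*(H + 469) = -797*(663 + 469) = -797*1132 = -902204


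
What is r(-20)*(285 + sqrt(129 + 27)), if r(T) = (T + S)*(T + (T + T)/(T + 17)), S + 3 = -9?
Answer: 60800 + 1280*sqrt(39)/3 ≈ 63465.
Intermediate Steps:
S = -12 (S = -3 - 9 = -12)
r(T) = (-12 + T)*(T + 2*T/(17 + T)) (r(T) = (T - 12)*(T + (T + T)/(T + 17)) = (-12 + T)*(T + (2*T)/(17 + T)) = (-12 + T)*(T + 2*T/(17 + T)))
r(-20)*(285 + sqrt(129 + 27)) = (-20*(-228 + (-20)**2 + 7*(-20))/(17 - 20))*(285 + sqrt(129 + 27)) = (-20*(-228 + 400 - 140)/(-3))*(285 + sqrt(156)) = (-20*(-1/3)*32)*(285 + 2*sqrt(39)) = 640*(285 + 2*sqrt(39))/3 = 60800 + 1280*sqrt(39)/3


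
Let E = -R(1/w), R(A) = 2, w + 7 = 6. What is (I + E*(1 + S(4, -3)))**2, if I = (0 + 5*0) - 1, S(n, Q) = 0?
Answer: 9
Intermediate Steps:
w = -1 (w = -7 + 6 = -1)
E = -2 (E = -1*2 = -2)
I = -1 (I = (0 + 0) - 1 = 0 - 1 = -1)
(I + E*(1 + S(4, -3)))**2 = (-1 - 2*(1 + 0))**2 = (-1 - 2*1)**2 = (-1 - 2)**2 = (-3)**2 = 9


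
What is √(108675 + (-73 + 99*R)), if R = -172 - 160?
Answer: √75734 ≈ 275.20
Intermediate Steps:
R = -332
√(108675 + (-73 + 99*R)) = √(108675 + (-73 + 99*(-332))) = √(108675 + (-73 - 32868)) = √(108675 - 32941) = √75734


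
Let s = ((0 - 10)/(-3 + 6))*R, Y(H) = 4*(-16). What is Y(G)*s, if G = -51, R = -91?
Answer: -58240/3 ≈ -19413.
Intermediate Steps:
Y(H) = -64
s = 910/3 (s = ((0 - 10)/(-3 + 6))*(-91) = -10/3*(-91) = 910/3 ≈ 303.33)
Y(G)*s = -64*910/3 = -58240/3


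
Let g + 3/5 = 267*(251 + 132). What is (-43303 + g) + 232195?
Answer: 1455762/5 ≈ 2.9115e+5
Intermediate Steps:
g = 511302/5 (g = -⅗ + 267*(251 + 132) = -⅗ + 267*383 = -⅗ + 102261 = 511302/5 ≈ 1.0226e+5)
(-43303 + g) + 232195 = (-43303 + 511302/5) + 232195 = 294787/5 + 232195 = 1455762/5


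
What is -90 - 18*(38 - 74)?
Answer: 558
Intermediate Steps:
-90 - 18*(38 - 74) = -90 - 18*(-36) = -90 + 648 = 558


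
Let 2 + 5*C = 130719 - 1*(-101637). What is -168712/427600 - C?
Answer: -2483885349/53450 ≈ -46471.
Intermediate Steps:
C = 232354/5 (C = -2/5 + (130719 - 1*(-101637))/5 = -2/5 + (130719 + 101637)/5 = -2/5 + (1/5)*232356 = -2/5 + 232356/5 = 232354/5 ≈ 46471.)
-168712/427600 - C = -168712/427600 - 1*232354/5 = -168712*1/427600 - 232354/5 = -21089/53450 - 232354/5 = -2483885349/53450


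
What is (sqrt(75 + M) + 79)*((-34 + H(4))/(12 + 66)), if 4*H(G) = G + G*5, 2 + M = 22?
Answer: -1106/39 - 14*sqrt(95)/39 ≈ -31.858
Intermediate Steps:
M = 20 (M = -2 + 22 = 20)
H(G) = 3*G/2 (H(G) = (G + G*5)/4 = (G + 5*G)/4 = (6*G)/4 = 3*G/2)
(sqrt(75 + M) + 79)*((-34 + H(4))/(12 + 66)) = (sqrt(75 + 20) + 79)*((-34 + (3/2)*4)/(12 + 66)) = (sqrt(95) + 79)*((-34 + 6)/78) = (79 + sqrt(95))*(-28*1/78) = (79 + sqrt(95))*(-14/39) = -1106/39 - 14*sqrt(95)/39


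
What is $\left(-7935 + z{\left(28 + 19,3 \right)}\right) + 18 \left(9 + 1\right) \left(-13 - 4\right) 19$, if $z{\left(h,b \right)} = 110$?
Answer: $-65965$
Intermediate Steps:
$\left(-7935 + z{\left(28 + 19,3 \right)}\right) + 18 \left(9 + 1\right) \left(-13 - 4\right) 19 = \left(-7935 + 110\right) + 18 \left(9 + 1\right) \left(-13 - 4\right) 19 = -7825 + 18 \cdot 10 \left(-17\right) 19 = -7825 + 18 \left(-170\right) 19 = -7825 - 58140 = -65965$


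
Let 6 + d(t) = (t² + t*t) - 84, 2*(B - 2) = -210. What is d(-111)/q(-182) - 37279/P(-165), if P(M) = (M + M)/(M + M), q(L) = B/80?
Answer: -5803897/103 ≈ -56349.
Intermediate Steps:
B = -103 (B = 2 + (½)*(-210) = 2 - 105 = -103)
q(L) = -103/80
P(M) = 1 (P(M) = (2*M)/((2*M)) = (2*M)*(1/(2*M)) = 1)
d(t) = -90 + 2*t² (d(t) = -6 + ((t² + t*t) - 84) = -6 + ((t² + t²) - 84) = -6 + (2*t² - 84) = -6 + (-84 + 2*t²) = -90 + 2*t²)
d(-111)/q(-182) - 37279/P(-165) = (-90 + 2*(-111)²)/(-103/80) - 37279/1 = (-90 + 2*12321)*(-80/103) - 37279*1 = (-90 + 24642)*(-80/103) - 37279 = 24552*(-80/103) - 37279 = -1964160/103 - 37279 = -5803897/103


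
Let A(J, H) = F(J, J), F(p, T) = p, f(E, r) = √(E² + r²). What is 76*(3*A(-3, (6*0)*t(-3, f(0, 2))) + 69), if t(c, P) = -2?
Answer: 4560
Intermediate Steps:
A(J, H) = J
76*(3*A(-3, (6*0)*t(-3, f(0, 2))) + 69) = 76*(3*(-3) + 69) = 76*(-9 + 69) = 76*60 = 4560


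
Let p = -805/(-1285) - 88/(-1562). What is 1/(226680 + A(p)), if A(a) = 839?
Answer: 1/227519 ≈ 4.3952e-6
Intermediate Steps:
p = 12459/18247 (p = -805*(-1/1285) - 88*(-1/1562) = 161/257 + 4/71 = 12459/18247 ≈ 0.68280)
1/(226680 + A(p)) = 1/(226680 + 839) = 1/227519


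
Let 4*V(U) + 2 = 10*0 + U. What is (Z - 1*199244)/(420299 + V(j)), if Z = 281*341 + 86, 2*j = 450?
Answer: -413348/1681419 ≈ -0.24583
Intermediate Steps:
j = 225 (j = (½)*450 = 225)
V(U) = -½ + U/4 (V(U) = -½ + (10*0 + U)/4 = -½ + (0 + U)/4 = -½ + U/4)
Z = 95907 (Z = 95821 + 86 = 95907)
(Z - 1*199244)/(420299 + V(j)) = (95907 - 1*199244)/(420299 + (-½ + (¼)*225)) = (95907 - 199244)/(420299 + (-½ + 225/4)) = -103337/(420299 + 223/4) = -103337/1681419/4 = -103337*4/1681419 = -413348/1681419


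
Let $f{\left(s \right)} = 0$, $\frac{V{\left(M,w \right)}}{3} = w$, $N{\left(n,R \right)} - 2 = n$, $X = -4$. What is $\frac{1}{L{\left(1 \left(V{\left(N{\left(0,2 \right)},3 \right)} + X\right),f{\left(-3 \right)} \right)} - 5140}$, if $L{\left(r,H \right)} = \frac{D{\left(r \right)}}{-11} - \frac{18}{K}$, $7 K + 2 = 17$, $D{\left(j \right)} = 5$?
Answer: $- \frac{55}{283187} \approx -0.00019422$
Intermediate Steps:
$N{\left(n,R \right)} = 2 + n$
$V{\left(M,w \right)} = 3 w$
$K = \frac{15}{7}$ ($K = - \frac{2}{7} + \frac{1}{7} \cdot 17 = - \frac{2}{7} + \frac{17}{7} = \frac{15}{7} \approx 2.1429$)
$L{\left(r,H \right)} = - \frac{487}{55}$ ($L{\left(r,H \right)} = \frac{5}{-11} - \frac{18}{\frac{15}{7}} = 5 \left(- \frac{1}{11}\right) - \frac{42}{5} = - \frac{5}{11} - \frac{42}{5} = - \frac{487}{55}$)
$\frac{1}{L{\left(1 \left(V{\left(N{\left(0,2 \right)},3 \right)} + X\right),f{\left(-3 \right)} \right)} - 5140} = \frac{1}{- \frac{487}{55} - 5140} = \frac{1}{- \frac{283187}{55}} = - \frac{55}{283187}$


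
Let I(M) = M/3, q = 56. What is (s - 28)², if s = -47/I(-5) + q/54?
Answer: 27889/18225 ≈ 1.5303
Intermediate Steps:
I(M) = M/3 (I(M) = M*(⅓) = M/3)
s = 3947/135 (s = -47/((⅓)*(-5)) + 56/54 = -47/(-5/3) + 56*(1/54) = -47*(-⅗) + 28/27 = 141/5 + 28/27 = 3947/135 ≈ 29.237)
(s - 28)² = (3947/135 - 28)² = (167/135)² = 27889/18225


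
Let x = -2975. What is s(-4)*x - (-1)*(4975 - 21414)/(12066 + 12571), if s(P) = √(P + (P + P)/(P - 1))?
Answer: -16439/24637 - 1190*I*√15 ≈ -0.66725 - 4608.9*I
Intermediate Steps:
s(P) = √(P + 2*P/(-1 + P)) (s(P) = √(P + (2*P)/(-1 + P)) = √(P + 2*P/(-1 + P)))
s(-4)*x - (-1)*(4975 - 21414)/(12066 + 12571) = √(-4*(1 - 4)/(-1 - 4))*(-2975) - (-1)*(4975 - 21414)/(12066 + 12571) = √(-4*(-3)/(-5))*(-2975) - (-1)*(-16439/24637) = √(-4*(-⅕)*(-3))*(-2975) - (-1)*(-16439*1/24637) = √(-12/5)*(-2975) - (-1)*(-16439)/24637 = (2*I*√15/5)*(-2975) - 1*16439/24637 = -1190*I*√15 - 16439/24637 = -16439/24637 - 1190*I*√15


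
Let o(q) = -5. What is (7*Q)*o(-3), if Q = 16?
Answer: -560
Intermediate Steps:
(7*Q)*o(-3) = (7*16)*(-5) = 112*(-5) = -560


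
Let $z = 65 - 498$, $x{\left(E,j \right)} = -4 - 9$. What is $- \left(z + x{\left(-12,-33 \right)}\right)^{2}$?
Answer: $-198916$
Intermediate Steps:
$x{\left(E,j \right)} = -13$ ($x{\left(E,j \right)} = -4 - 9 = -13$)
$z = -433$
$- \left(z + x{\left(-12,-33 \right)}\right)^{2} = - \left(-433 - 13\right)^{2} = - \left(-446\right)^{2} = \left(-1\right) 198916 = -198916$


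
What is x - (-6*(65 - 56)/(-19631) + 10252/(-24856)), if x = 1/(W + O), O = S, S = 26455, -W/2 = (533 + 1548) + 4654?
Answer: 649095367579/1584001636490 ≈ 0.40978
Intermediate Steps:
W = -13470 (W = -2*((533 + 1548) + 4654) = -2*(2081 + 4654) = -2*6735 = -13470)
O = 26455
x = 1/12985 (x = 1/(-13470 + 26455) = 1/12985 ≈ 7.7012e-5)
x - (-6*(65 - 56)/(-19631) + 10252/(-24856)) = 1/12985 - (-6*(65 - 56)/(-19631) + 10252/(-24856)) = 1/12985 - (-6*9*(-1/19631) + 10252*(-1/24856)) = 1/12985 - (-54*(-1/19631) - 2563/6214) = 1/12985 - (54/19631 - 2563/6214) = 1/12985 - 1*(-49978697/121987034) = 1/12985 + 49978697/121987034 = 649095367579/1584001636490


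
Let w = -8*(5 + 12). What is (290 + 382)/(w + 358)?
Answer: 112/37 ≈ 3.0270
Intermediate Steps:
w = -136 (w = -8*17 = -136)
(290 + 382)/(w + 358) = (290 + 382)/(-136 + 358) = 672/222 = 672*(1/222) = 112/37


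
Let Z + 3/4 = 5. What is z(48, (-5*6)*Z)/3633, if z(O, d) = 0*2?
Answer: 0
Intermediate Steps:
Z = 17/4 (Z = -3/4 + 5 = 17/4 ≈ 4.2500)
z(O, d) = 0
z(48, (-5*6)*Z)/3633 = 0/3633 = 0*(1/3633) = 0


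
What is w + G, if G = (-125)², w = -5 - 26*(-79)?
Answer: 17674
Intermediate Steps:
w = 2049 (w = -5 + 2054 = 2049)
G = 15625
w + G = 2049 + 15625 = 17674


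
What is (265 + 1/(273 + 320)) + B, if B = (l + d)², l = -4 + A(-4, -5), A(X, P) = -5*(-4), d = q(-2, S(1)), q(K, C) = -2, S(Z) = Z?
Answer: 273374/593 ≈ 461.00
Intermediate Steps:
d = -2
A(X, P) = 20
l = 16 (l = -4 + 20 = 16)
B = 196 (B = (16 - 2)² = 14² = 196)
(265 + 1/(273 + 320)) + B = (265 + 1/(273 + 320)) + 196 = (265 + 1/593) + 196 = 157146/593 + 196 = 273374/593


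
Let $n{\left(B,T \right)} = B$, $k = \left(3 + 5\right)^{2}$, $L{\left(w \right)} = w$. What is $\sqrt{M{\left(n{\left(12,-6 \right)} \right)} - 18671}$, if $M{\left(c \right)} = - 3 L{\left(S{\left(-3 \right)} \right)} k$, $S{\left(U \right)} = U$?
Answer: $i \sqrt{18095} \approx 134.52 i$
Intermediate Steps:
$k = 64$ ($k = 8^{2} = 64$)
$M{\left(c \right)} = 576$ ($M{\left(c \right)} = \left(-3\right) \left(-3\right) 64 = 9 \cdot 64 = 576$)
$\sqrt{M{\left(n{\left(12,-6 \right)} \right)} - 18671} = \sqrt{576 - 18671} = \sqrt{-18095} = i \sqrt{18095}$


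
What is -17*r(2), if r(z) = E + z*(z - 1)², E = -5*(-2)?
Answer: -204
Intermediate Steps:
E = 10
r(z) = 10 + z*(-1 + z)² (r(z) = 10 + z*(z - 1)² = 10 + z*(-1 + z)²)
-17*r(2) = -17*(10 + 2*(-1 + 2)²) = -17*(10 + 2*1²) = -17*(10 + 2*1) = -17*(10 + 2) = -17*12 = -204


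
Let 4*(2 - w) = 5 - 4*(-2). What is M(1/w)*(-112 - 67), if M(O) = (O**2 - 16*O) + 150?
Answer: -731394/25 ≈ -29256.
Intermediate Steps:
w = -5/4 (w = 2 - (5 - 4*(-2))/4 = 2 - (5 + 8)/4 = 2 - 1/4*13 = 2 - 13/4 = -5/4 ≈ -1.2500)
M(O) = 150 + O**2 - 16*O
M(1/w)*(-112 - 67) = (150 + (1/(-5/4))**2 - 16/(-5/4))*(-112 - 67) = (150 + (-4/5)**2 - 16*(-4/5))*(-179) = (150 + 16/25 + 64/5)*(-179) = (4086/25)*(-179) = -731394/25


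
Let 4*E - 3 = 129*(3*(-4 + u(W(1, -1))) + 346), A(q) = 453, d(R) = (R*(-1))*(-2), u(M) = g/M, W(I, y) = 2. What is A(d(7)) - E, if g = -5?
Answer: -80619/8 ≈ -10077.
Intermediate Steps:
u(M) = -5/M
d(R) = 2*R (d(R) = -R*(-2) = 2*R)
E = 84243/8 (E = ¾ + (129*(3*(-4 - 5/2) + 346))/4 = ¾ + (129*(3*(-13/2) + 346))/4 = ¾ + (129*(-39/2 + 346))/4 = ¾ + (129*(653/2))/4 = ¾ + (¼)*(84237/2) = ¾ + 84237/8 = 84243/8 ≈ 10530.)
A(d(7)) - E = 453 - 1*84243/8 = 453 - 84243/8 = -80619/8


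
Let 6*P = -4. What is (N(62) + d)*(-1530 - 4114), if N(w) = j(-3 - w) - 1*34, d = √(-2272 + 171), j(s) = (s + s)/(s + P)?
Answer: 35602352/197 - 5644*I*√2101 ≈ 1.8072e+5 - 2.587e+5*I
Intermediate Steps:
P = -⅔ (P = (⅙)*(-4) = -⅔ ≈ -0.66667)
j(s) = 2*s/(-⅔ + s) (j(s) = (s + s)/(s - ⅔) = (2*s)/(-⅔ + s) = 2*s/(-⅔ + s))
d = I*√2101 (d = √(-2101) = I*√2101 ≈ 45.837*I)
N(w) = -34 + 6*(-3 - w)/(-11 - 3*w) (N(w) = 6*(-3 - w)/(-2 + 3*(-3 - w)) - 1*34 = 6*(-3 - w)/(-2 + (-9 - 3*w)) - 34 = 6*(-3 - w)/(-11 - 3*w) - 34 = -34 + 6*(-3 - w)/(-11 - 3*w))
(N(62) + d)*(-1530 - 4114) = (4*(-89 - 24*62)/(11 + 3*62) + I*√2101)*(-1530 - 4114) = (4*(-89 - 1488)/(11 + 186) + I*√2101)*(-5644) = (4*(-1577)/197 + I*√2101)*(-5644) = (4*(1/197)*(-1577) + I*√2101)*(-5644) = (-6308/197 + I*√2101)*(-5644) = 35602352/197 - 5644*I*√2101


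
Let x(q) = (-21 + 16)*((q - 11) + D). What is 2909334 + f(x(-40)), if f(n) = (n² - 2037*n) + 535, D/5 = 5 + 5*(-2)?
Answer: 2280209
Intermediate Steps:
D = -25 (D = 5*(5 + 5*(-2)) = 5*(5 - 10) = 5*(-5) = -25)
x(q) = 180 - 5*q (x(q) = (-21 + 16)*((q - 11) - 25) = -5*((-11 + q) - 25) = -5*(-36 + q) = 180 - 5*q)
f(n) = 535 + n² - 2037*n
2909334 + f(x(-40)) = 2909334 + (535 + (180 - 5*(-40))² - 2037*(180 - 5*(-40))) = 2909334 + (535 + (180 + 200)² - 2037*(180 + 200)) = 2909334 + (535 + 380² - 2037*380) = 2909334 + (535 + 144400 - 774060) = 2909334 - 629125 = 2280209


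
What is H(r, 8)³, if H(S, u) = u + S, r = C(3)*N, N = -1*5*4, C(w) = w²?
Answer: -5088448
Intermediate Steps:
N = -20 (N = -5*4 = -20)
r = -180 (r = 3²*(-20) = 9*(-20) = -180)
H(S, u) = S + u
H(r, 8)³ = (-180 + 8)³ = (-172)³ = -5088448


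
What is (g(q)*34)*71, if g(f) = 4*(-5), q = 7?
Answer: -48280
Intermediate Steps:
g(f) = -20
(g(q)*34)*71 = -20*34*71 = -680*71 = -48280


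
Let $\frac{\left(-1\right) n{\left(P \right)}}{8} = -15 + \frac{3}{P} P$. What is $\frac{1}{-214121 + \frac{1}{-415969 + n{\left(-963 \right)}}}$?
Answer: $- \frac{415873}{89047142634} \approx -4.6703 \cdot 10^{-6}$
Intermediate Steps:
$n{\left(P \right)} = 96$ ($n{\left(P \right)} = - 8 \left(-15 + \frac{3}{P} P\right) = - 8 \left(-15 + 3\right) = \left(-8\right) \left(-12\right) = 96$)
$\frac{1}{-214121 + \frac{1}{-415969 + n{\left(-963 \right)}}} = \frac{1}{-214121 + \frac{1}{-415969 + 96}} = \frac{1}{-214121 + \frac{1}{-415873}} = \frac{1}{-214121 - \frac{1}{415873}} = \frac{1}{- \frac{89047142634}{415873}} = - \frac{415873}{89047142634}$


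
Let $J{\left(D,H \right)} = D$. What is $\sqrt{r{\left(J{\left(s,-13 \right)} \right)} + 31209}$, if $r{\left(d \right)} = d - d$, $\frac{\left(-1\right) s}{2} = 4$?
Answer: $\sqrt{31209} \approx 176.66$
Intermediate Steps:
$s = -8$ ($s = \left(-2\right) 4 = -8$)
$r{\left(d \right)} = 0$
$\sqrt{r{\left(J{\left(s,-13 \right)} \right)} + 31209} = \sqrt{0 + 31209} = \sqrt{31209}$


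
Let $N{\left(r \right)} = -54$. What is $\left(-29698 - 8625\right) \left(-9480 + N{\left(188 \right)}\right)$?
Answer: $365371482$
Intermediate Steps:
$\left(-29698 - 8625\right) \left(-9480 + N{\left(188 \right)}\right) = \left(-29698 - 8625\right) \left(-9480 - 54\right) = \left(-38323\right) \left(-9534\right) = 365371482$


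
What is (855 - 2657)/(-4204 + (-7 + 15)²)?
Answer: 901/2070 ≈ 0.43527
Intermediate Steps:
(855 - 2657)/(-4204 + (-7 + 15)²) = -1802/(-4204 + 8²) = -1802/(-4204 + 64) = -1802/(-4140) = -1802*(-1/4140) = 901/2070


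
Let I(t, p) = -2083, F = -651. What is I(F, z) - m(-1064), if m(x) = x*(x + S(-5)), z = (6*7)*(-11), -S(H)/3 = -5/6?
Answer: -1131519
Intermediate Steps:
S(H) = 5/2 (S(H) = -(-15)/6 = -3*(-⅚) = 5/2)
z = -462 (z = 42*(-11) = -462)
m(x) = x*(5/2 + x) (m(x) = x*(x + 5/2) = x*(5/2 + x))
I(F, z) - m(-1064) = -2083 - (-1064)*(5 + 2*(-1064))/2 = -2083 - (-1064)*(5 - 2128)/2 = -2083 - (-1064)*(-2123)/2 = -2083 - 1*1129436 = -2083 - 1129436 = -1131519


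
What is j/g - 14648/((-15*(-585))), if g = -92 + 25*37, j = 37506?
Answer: 45273338/1044225 ≈ 43.356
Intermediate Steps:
g = 833 (g = -92 + 925 = 833)
j/g - 14648/((-15*(-585))) = 37506/833 - 14648/((-15*(-585))) = 37506*(1/833) - 14648/8775 = 5358/119 - 14648*1/8775 = 5358/119 - 14648/8775 = 45273338/1044225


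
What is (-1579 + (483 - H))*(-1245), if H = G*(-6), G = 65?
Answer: 878970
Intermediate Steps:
H = -390 (H = 65*(-6) = -390)
(-1579 + (483 - H))*(-1245) = (-1579 + (483 - 1*(-390)))*(-1245) = (-1579 + (483 + 390))*(-1245) = (-1579 + 873)*(-1245) = -706*(-1245) = 878970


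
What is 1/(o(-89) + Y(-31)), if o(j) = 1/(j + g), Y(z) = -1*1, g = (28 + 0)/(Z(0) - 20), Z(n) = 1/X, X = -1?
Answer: -271/274 ≈ -0.98905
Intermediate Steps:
Z(n) = -1 (Z(n) = 1/(-1) = -1)
g = -4/3 (g = (28 + 0)/(-1 - 20) = 28/(-21) = 28*(-1/21) = -4/3 ≈ -1.3333)
Y(z) = -1
o(j) = 1/(-4/3 + j) (o(j) = 1/(j - 4/3) = 1/(-4/3 + j))
1/(o(-89) + Y(-31)) = 1/(3/(-4 + 3*(-89)) - 1) = 1/(3/(-4 - 267) - 1) = 1/(3/(-271) - 1) = 1/(3*(-1/271) - 1) = 1/(-3/271 - 1) = 1/(-274/271) = -271/274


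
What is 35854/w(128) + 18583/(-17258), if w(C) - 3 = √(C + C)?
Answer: 618415255/327902 ≈ 1886.0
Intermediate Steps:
w(C) = 3 + √2*√C (w(C) = 3 + √(C + C) = 3 + √(2*C) = 3 + √2*√C)
35854/w(128) + 18583/(-17258) = 35854/(3 + √2*√128) + 18583/(-17258) = 35854/(3 + √2*(8*√2)) + 18583*(-1/17258) = 35854/(3 + 16) - 18583/17258 = 35854/19 - 18583/17258 = 618415255/327902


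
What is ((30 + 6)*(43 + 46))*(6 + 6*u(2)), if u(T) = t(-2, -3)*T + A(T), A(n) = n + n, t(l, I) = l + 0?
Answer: 19224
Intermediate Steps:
t(l, I) = l
A(n) = 2*n
u(T) = 0 (u(T) = -2*T + 2*T = 0)
((30 + 6)*(43 + 46))*(6 + 6*u(2)) = ((30 + 6)*(43 + 46))*(6 + 6*0) = (36*89)*(6 + 0) = 3204*6 = 19224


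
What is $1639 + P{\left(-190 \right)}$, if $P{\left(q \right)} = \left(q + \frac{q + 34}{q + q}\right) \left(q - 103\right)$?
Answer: $\frac{5432928}{95} \approx 57189.0$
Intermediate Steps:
$P{\left(q \right)} = \left(-103 + q\right) \left(q + \frac{34 + q}{2 q}\right)$ ($P{\left(q \right)} = \left(q + \frac{34 + q}{2 q}\right) \left(-103 + q\right) = \left(-103 + q\right) \left(q + \frac{34 + q}{2 q}\right)$)
$1639 + P{\left(-190 \right)} = 1639 - \left(- \frac{38881}{2} - 36100 - \frac{1751}{190}\right) = 1639 + \left(- \frac{69}{2} + 36100 - - \frac{1751}{190} + 19475\right) = 1639 + \left(- \frac{69}{2} + 36100 + \frac{1751}{190} + 19475\right) = 1639 + \frac{5277223}{95} = \frac{5432928}{95}$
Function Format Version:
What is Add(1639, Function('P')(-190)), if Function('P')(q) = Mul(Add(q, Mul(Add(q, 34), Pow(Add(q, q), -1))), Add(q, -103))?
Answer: Rational(5432928, 95) ≈ 57189.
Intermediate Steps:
Function('P')(q) = Mul(Add(-103, q), Add(q, Mul(Rational(1, 2), Pow(q, -1), Add(34, q)))) (Function('P')(q) = Mul(Add(q, Mul(Add(34, q), Pow(Mul(2, q), -1))), Add(-103, q)) = Mul(Add(q, Mul(Add(34, q), Mul(Rational(1, 2), Pow(q, -1)))), Add(-103, q)) = Mul(Add(q, Mul(Rational(1, 2), Pow(q, -1), Add(34, q))), Add(-103, q)) = Mul(Add(-103, q), Add(q, Mul(Rational(1, 2), Pow(q, -1), Add(34, q)))))
Add(1639, Function('P')(-190)) = Add(1639, Add(Rational(-69, 2), Pow(-190, 2), Mul(-1751, Pow(-190, -1)), Mul(Rational(-205, 2), -190))) = Add(1639, Add(Rational(-69, 2), 36100, Mul(-1751, Rational(-1, 190)), 19475)) = Add(1639, Add(Rational(-69, 2), 36100, Rational(1751, 190), 19475)) = Add(1639, Rational(5277223, 95)) = Rational(5432928, 95)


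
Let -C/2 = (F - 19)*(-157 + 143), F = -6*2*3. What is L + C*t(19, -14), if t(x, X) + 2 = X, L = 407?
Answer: 25047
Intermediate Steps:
t(x, X) = -2 + X
F = -36 (F = -12*3 = -36)
C = -1540 (C = -2*(-36 - 19)*(-157 + 143) = -(-110)*(-14) = -2*770 = -1540)
L + C*t(19, -14) = 407 - 1540*(-2 - 14) = 407 - 1540*(-16) = 407 + 24640 = 25047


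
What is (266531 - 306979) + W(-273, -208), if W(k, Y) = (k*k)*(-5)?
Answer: -413093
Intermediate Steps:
W(k, Y) = -5*k² (W(k, Y) = k²*(-5) = -5*k²)
(266531 - 306979) + W(-273, -208) = (266531 - 306979) - 5*(-273)² = -40448 - 5*74529 = -40448 - 372645 = -413093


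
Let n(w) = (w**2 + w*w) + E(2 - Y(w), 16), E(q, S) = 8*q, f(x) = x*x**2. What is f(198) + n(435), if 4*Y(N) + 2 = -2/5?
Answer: 40704314/5 ≈ 8.1409e+6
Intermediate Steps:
f(x) = x**3
Y(N) = -3/5 (Y(N) = -1/2 + (-2/5)/4 = -1/2 + (-2*1/5)/4 = -1/2 + (1/4)*(-2/5) = -1/2 - 1/10 = -3/5)
n(w) = 104/5 + 2*w**2 (n(w) = (w**2 + w*w) + 8*(2 - 1*(-3/5)) = (w**2 + w**2) + 8*(2 + 3/5) = 2*w**2 + 8*(13/5) = 2*w**2 + 104/5 = 104/5 + 2*w**2)
f(198) + n(435) = 198**3 + (104/5 + 2*435**2) = 7762392 + (104/5 + 2*189225) = 7762392 + (104/5 + 378450) = 7762392 + 1892354/5 = 40704314/5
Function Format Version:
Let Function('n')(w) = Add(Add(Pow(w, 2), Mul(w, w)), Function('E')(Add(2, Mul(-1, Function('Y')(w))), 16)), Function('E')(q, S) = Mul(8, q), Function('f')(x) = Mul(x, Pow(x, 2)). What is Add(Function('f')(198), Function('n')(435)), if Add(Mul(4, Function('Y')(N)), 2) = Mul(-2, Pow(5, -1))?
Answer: Rational(40704314, 5) ≈ 8.1409e+6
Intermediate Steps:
Function('f')(x) = Pow(x, 3)
Function('Y')(N) = Rational(-3, 5) (Function('Y')(N) = Add(Rational(-1, 2), Mul(Rational(1, 4), Mul(-2, Pow(5, -1)))) = Add(Rational(-1, 2), Mul(Rational(1, 4), Mul(-2, Rational(1, 5)))) = Add(Rational(-1, 2), Mul(Rational(1, 4), Rational(-2, 5))) = Add(Rational(-1, 2), Rational(-1, 10)) = Rational(-3, 5))
Function('n')(w) = Add(Rational(104, 5), Mul(2, Pow(w, 2))) (Function('n')(w) = Add(Add(Pow(w, 2), Mul(w, w)), Mul(8, Add(2, Mul(-1, Rational(-3, 5))))) = Add(Add(Pow(w, 2), Pow(w, 2)), Mul(8, Add(2, Rational(3, 5)))) = Add(Mul(2, Pow(w, 2)), Mul(8, Rational(13, 5))) = Add(Mul(2, Pow(w, 2)), Rational(104, 5)) = Add(Rational(104, 5), Mul(2, Pow(w, 2))))
Add(Function('f')(198), Function('n')(435)) = Add(Pow(198, 3), Add(Rational(104, 5), Mul(2, Pow(435, 2)))) = Add(7762392, Add(Rational(104, 5), Mul(2, 189225))) = Add(7762392, Add(Rational(104, 5), 378450)) = Add(7762392, Rational(1892354, 5)) = Rational(40704314, 5)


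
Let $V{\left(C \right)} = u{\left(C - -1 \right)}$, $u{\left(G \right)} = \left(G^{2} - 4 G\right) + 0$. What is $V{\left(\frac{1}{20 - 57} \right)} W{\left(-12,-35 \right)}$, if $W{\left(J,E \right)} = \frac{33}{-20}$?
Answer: $\frac{33264}{6845} \approx 4.8596$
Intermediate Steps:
$W{\left(J,E \right)} = - \frac{33}{20}$ ($W{\left(J,E \right)} = 33 \left(- \frac{1}{20}\right) = - \frac{33}{20}$)
$u{\left(G \right)} = G^{2} - 4 G$
$V{\left(C \right)} = \left(1 + C\right) \left(-3 + C\right)$ ($V{\left(C \right)} = \left(C - -1\right) \left(-4 + \left(C - -1\right)\right) = \left(C + 1\right) \left(-4 + \left(C + 1\right)\right) = \left(1 + C\right) \left(-4 + \left(1 + C\right)\right) = \left(1 + C\right) \left(-3 + C\right)$)
$V{\left(\frac{1}{20 - 57} \right)} W{\left(-12,-35 \right)} = \left(1 + \frac{1}{20 - 57}\right) \left(-3 + \frac{1}{20 - 57}\right) \left(- \frac{33}{20}\right) = \left(1 + \frac{1}{-37}\right) \left(-3 + \frac{1}{-37}\right) \left(- \frac{33}{20}\right) = \left(1 - \frac{1}{37}\right) \left(-3 - \frac{1}{37}\right) \left(- \frac{33}{20}\right) = \frac{36}{37} \left(- \frac{112}{37}\right) \left(- \frac{33}{20}\right) = \left(- \frac{4032}{1369}\right) \left(- \frac{33}{20}\right) = \frac{33264}{6845}$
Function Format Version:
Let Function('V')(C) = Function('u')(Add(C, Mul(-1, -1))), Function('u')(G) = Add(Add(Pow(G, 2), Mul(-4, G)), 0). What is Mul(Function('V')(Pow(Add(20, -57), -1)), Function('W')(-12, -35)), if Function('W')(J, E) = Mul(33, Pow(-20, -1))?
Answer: Rational(33264, 6845) ≈ 4.8596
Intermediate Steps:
Function('W')(J, E) = Rational(-33, 20) (Function('W')(J, E) = Mul(33, Rational(-1, 20)) = Rational(-33, 20))
Function('u')(G) = Add(Pow(G, 2), Mul(-4, G))
Function('V')(C) = Mul(Add(1, C), Add(-3, C)) (Function('V')(C) = Mul(Add(C, Mul(-1, -1)), Add(-4, Add(C, Mul(-1, -1)))) = Mul(Add(C, 1), Add(-4, Add(C, 1))) = Mul(Add(1, C), Add(-4, Add(1, C))) = Mul(Add(1, C), Add(-3, C)))
Mul(Function('V')(Pow(Add(20, -57), -1)), Function('W')(-12, -35)) = Mul(Mul(Add(1, Pow(Add(20, -57), -1)), Add(-3, Pow(Add(20, -57), -1))), Rational(-33, 20)) = Mul(Mul(Add(1, Pow(-37, -1)), Add(-3, Pow(-37, -1))), Rational(-33, 20)) = Mul(Mul(Add(1, Rational(-1, 37)), Add(-3, Rational(-1, 37))), Rational(-33, 20)) = Mul(Mul(Rational(36, 37), Rational(-112, 37)), Rational(-33, 20)) = Mul(Rational(-4032, 1369), Rational(-33, 20)) = Rational(33264, 6845)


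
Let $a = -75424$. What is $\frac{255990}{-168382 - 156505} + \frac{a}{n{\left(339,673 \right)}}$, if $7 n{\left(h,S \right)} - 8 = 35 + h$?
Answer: $- \frac{85813863898}{62053417} \approx -1382.9$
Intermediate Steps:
$n{\left(h,S \right)} = \frac{43}{7} + \frac{h}{7}$ ($n{\left(h,S \right)} = \frac{8}{7} + \frac{35 + h}{7} = \frac{8}{7} + \left(5 + \frac{h}{7}\right) = \frac{43}{7} + \frac{h}{7}$)
$\frac{255990}{-168382 - 156505} + \frac{a}{n{\left(339,673 \right)}} = \frac{255990}{-168382 - 156505} - \frac{75424}{\frac{43}{7} + \frac{1}{7} \cdot 339} = \frac{255990}{-168382 - 156505} - \frac{75424}{\frac{43}{7} + \frac{339}{7}} = \frac{255990}{-324887} - \frac{75424}{\frac{382}{7}} = 255990 \left(- \frac{1}{324887}\right) - \frac{263984}{191} = - \frac{255990}{324887} - \frac{263984}{191} = - \frac{85813863898}{62053417}$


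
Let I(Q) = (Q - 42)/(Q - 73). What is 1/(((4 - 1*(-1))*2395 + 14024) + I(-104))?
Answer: 177/4601969 ≈ 3.8462e-5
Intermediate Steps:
I(Q) = (-42 + Q)/(-73 + Q)
1/(((4 - 1*(-1))*2395 + 14024) + I(-104)) = 1/(((4 - 1*(-1))*2395 + 14024) + (-42 - 104)/(-73 - 104)) = 1/(((4 + 1)*2395 + 14024) - 146/(-177)) = 1/((5*2395 + 14024) - 1/177*(-146)) = 1/((11975 + 14024) + 146/177) = 1/(25999 + 146/177) = 1/(4601969/177) = 177/4601969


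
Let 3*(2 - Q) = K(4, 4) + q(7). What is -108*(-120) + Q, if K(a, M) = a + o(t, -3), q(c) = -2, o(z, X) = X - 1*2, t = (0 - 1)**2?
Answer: 12963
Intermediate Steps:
t = 1 (t = (-1)**2 = 1)
o(z, X) = -2 + X (o(z, X) = X - 2 = -2 + X)
K(a, M) = -5 + a (K(a, M) = a + (-2 - 3) = a - 5 = -5 + a)
Q = 3 (Q = 2 - ((-5 + 4) - 2)/3 = 2 - (-1 - 2)/3 = 2 - 1/3*(-3) = 2 + 1 = 3)
-108*(-120) + Q = -108*(-120) + 3 = 12960 + 3 = 12963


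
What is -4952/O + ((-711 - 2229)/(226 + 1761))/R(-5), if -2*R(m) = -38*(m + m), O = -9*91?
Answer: 187193642/30919707 ≈ 6.0542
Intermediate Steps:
O = -819
R(m) = 38*m (R(m) = -(-19)*(m + m) = -(-19)*2*m = -(-38)*m = 38*m)
-4952/O + ((-711 - 2229)/(226 + 1761))/R(-5) = -4952/(-819) + ((-711 - 2229)/(226 + 1761))/((38*(-5))) = -4952*(-1/819) - 2940/1987/(-190) = 4952/819 - 2940*1/1987*(-1/190) = 4952/819 - 2940/1987*(-1/190) = 4952/819 + 294/37753 = 187193642/30919707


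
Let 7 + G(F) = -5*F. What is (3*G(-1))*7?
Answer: -42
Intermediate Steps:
G(F) = -7 - 5*F
(3*G(-1))*7 = (3*(-7 - 5*(-1)))*7 = (3*(-7 + 5))*7 = (3*(-2))*7 = -6*7 = -42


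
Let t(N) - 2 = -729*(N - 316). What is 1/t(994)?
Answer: -1/494260 ≈ -2.0232e-6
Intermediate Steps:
t(N) = 230366 - 729*N (t(N) = 2 - 729*(N - 316) = 2 - 729*(-316 + N) = 2 + (230364 - 729*N) = 230366 - 729*N)
1/t(994) = 1/(230366 - 729*994) = 1/(230366 - 724626) = 1/(-494260) = -1/494260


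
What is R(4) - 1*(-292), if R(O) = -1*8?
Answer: 284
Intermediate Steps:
R(O) = -8
R(4) - 1*(-292) = -8 - 1*(-292) = -8 + 292 = 284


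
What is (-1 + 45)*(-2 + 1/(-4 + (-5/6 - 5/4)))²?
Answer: 1098416/5329 ≈ 206.12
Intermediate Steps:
(-1 + 45)*(-2 + 1/(-4 + (-5/6 - 5/4)))² = 44*(-2 + 1/(-4 + (-5*⅙ - 5*¼)))² = 44*(-2 + 1/(-4 + (-⅚ - 5/4)))² = 44*(-2 + 1/(-4 - 25/12))² = 44*(-2 + 1/(-73/12))² = 44*(-2 - 12/73)² = 44*(-158/73)² = 44*(24964/5329) = 1098416/5329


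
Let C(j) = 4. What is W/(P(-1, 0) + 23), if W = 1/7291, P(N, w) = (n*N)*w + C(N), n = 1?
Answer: 1/196857 ≈ 5.0798e-6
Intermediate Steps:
P(N, w) = 4 + N*w (P(N, w) = (1*N)*w + 4 = N*w + 4 = 4 + N*w)
W = 1/7291 ≈ 0.00013716
W/(P(-1, 0) + 23) = 1/(7291*((4 - 1*0) + 23)) = 1/(7291*((4 + 0) + 23)) = 1/(7291*(4 + 23)) = (1/7291)/27 = (1/7291)*(1/27) = 1/196857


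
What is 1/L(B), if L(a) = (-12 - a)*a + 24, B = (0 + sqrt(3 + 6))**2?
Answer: -1/165 ≈ -0.0060606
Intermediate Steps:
B = 9 (B = (0 + sqrt(9))**2 = (0 + 3)**2 = 3**2 = 9)
L(a) = 24 + a*(-12 - a) (L(a) = a*(-12 - a) + 24 = 24 + a*(-12 - a))
1/L(B) = 1/(24 - 1*9**2 - 12*9) = 1/(24 - 1*81 - 108) = 1/(24 - 81 - 108) = 1/(-165) = -1/165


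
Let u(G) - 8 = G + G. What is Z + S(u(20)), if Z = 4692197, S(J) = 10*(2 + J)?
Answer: 4692697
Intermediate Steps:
u(G) = 8 + 2*G (u(G) = 8 + (G + G) = 8 + 2*G)
S(J) = 20 + 10*J
Z + S(u(20)) = 4692197 + (20 + 10*(8 + 2*20)) = 4692197 + (20 + 10*(8 + 40)) = 4692197 + (20 + 10*48) = 4692197 + (20 + 480) = 4692197 + 500 = 4692697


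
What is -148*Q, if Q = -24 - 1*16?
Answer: 5920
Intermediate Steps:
Q = -40 (Q = -24 - 16 = -40)
-148*Q = -148*(-40) = 5920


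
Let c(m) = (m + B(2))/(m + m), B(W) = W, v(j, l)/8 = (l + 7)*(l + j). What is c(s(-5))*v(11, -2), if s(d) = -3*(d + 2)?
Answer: 220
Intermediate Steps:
v(j, l) = 8*(7 + l)*(j + l) (v(j, l) = 8*((l + 7)*(l + j)) = 8*((7 + l)*(j + l)) = 8*(7 + l)*(j + l))
s(d) = -6 - 3*d (s(d) = -3*(2 + d) = -6 - 3*d)
c(m) = (2 + m)/(2*m) (c(m) = (m + 2)/(m + m) = (2 + m)/((2*m)) = (2 + m)*(1/(2*m)) = (2 + m)/(2*m))
c(s(-5))*v(11, -2) = ((2 + (-6 - 3*(-5)))/(2*(-6 - 3*(-5))))*(8*(-2)² + 56*11 + 56*(-2) + 8*11*(-2)) = ((2 + (-6 + 15))/(2*(-6 + 15)))*(8*4 + 616 - 112 - 176) = ((½)*(2 + 9)/9)*(32 + 616 - 112 - 176) = ((½)*(⅑)*11)*360 = (11/18)*360 = 220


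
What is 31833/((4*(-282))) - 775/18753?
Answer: -4239989/150024 ≈ -28.262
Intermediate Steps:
31833/((4*(-282))) - 775/18753 = 31833/(-1128) - 775*1/18753 = 31833*(-1/1128) - 775/18753 = -10611/376 - 775/18753 = -4239989/150024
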